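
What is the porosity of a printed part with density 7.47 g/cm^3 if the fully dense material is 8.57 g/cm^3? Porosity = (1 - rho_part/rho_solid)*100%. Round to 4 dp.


Porosity = (1-7.47/8.57)*100 = 12.8355 %


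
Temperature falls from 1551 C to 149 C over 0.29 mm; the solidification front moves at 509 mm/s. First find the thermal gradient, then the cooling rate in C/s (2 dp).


G = (1551-149)/0.29 = 4834.48275862 C/mm
CR = 4834.48275862 * 509 = 2460751.72 C/s


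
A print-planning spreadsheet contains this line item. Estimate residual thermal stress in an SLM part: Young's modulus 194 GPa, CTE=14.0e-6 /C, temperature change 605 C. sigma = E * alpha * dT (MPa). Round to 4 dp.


sigma = 194*1000 * 14.0e-6 * 605 = 1643.18 MPa


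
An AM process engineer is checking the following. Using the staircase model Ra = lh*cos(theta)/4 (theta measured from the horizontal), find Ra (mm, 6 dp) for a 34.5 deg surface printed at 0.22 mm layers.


Ra = 0.22 * cos(34.5) / 4 = 0.045327 mm


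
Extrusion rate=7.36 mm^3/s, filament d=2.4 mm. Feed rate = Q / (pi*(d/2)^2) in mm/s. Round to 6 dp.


A = pi*(2.4/2)^2 = 4.523893
v = 7.36 / 4.523893 = 1.626917 mm/s


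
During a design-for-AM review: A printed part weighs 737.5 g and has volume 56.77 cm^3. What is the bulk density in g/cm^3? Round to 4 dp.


rho = 737.5 / 56.77 = 12.991 g/cm^3


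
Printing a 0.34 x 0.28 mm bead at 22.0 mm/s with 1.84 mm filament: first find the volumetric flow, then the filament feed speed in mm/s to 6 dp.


Q = 0.34 * 0.28 * 22.0 = 2.0944 mm^3/s
A_fil = pi*(1.84/2)^2 = 2.65904402 mm^2
v_feed = 2.0944 / 2.65904402 = 0.787651 mm/s


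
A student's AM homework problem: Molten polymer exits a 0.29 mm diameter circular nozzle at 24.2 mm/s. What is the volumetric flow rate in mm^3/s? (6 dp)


A = pi*(0.29/2)^2 = 0.06605199 mm^2
Q = 0.06605199 * 24.2 = 1.598458 mm^3/s


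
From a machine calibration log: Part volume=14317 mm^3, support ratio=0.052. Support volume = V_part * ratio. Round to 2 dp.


V_support = 14317 * 0.052 = 744.48 mm^3


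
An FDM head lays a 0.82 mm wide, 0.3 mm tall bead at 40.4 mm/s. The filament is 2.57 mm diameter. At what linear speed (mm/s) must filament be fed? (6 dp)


Q = 0.82 * 0.3 * 40.4 = 9.9384 mm^3/s
A_fil = pi*(2.57/2)^2 = 5.18747633 mm^2
v_feed = 9.9384 / 5.18747633 = 1.915845 mm/s


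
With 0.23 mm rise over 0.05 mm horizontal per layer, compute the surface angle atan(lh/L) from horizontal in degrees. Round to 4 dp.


angle = atan(0.23/0.05) = 77.7352 degrees


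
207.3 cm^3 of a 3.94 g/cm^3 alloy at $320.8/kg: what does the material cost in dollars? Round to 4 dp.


Mass = 207.3*3.94/1000 = 0.816762 kg
Cost = 0.816762 * 320.8 = 262.0172 $


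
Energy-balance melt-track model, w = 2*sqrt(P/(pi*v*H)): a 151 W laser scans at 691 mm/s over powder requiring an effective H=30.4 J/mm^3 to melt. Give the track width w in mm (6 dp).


w = 2*sqrt(151/(pi*691*30.4)) = 0.095668 mm


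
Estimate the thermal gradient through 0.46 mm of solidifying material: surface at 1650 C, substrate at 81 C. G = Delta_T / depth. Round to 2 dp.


G = (1650-81)/0.46 = 3410.87 C/mm


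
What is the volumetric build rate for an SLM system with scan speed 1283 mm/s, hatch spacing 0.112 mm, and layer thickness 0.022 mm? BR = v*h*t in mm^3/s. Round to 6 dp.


Rate = 1283 * 0.112 * 0.022 = 3.161312 mm^3/s


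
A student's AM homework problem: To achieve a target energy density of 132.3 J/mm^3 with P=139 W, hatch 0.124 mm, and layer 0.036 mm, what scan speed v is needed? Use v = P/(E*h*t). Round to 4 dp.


v = 139 / (132.3*0.124*0.036) = 235.359 mm/s


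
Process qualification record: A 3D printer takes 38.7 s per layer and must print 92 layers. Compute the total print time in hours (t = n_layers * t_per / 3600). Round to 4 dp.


t = 92 * 38.7 / 3600 = 0.989 hrs


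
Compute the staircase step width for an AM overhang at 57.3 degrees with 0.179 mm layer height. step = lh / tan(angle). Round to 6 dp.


step = 0.179 / tan(57.3) = 0.114916 mm


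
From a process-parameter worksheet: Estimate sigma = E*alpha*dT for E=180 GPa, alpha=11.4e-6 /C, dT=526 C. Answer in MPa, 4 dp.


sigma = 180*1000 * 11.4e-6 * 526 = 1079.352 MPa


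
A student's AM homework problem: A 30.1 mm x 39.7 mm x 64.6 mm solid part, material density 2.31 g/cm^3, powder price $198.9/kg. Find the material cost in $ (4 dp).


V = 30.1 * 39.7 * 64.6 = 77195.062 mm^3 = 77.195062 cm^3
Mass = 77.195062 * 2.31 / 1000 = 0.17832059 kg
Cost = 0.17832059 * 198.9 = 35.468 $


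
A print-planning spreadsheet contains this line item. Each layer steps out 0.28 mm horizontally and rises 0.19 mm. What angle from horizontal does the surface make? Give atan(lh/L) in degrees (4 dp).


angle = atan(0.19/0.28) = 34.1597 degrees


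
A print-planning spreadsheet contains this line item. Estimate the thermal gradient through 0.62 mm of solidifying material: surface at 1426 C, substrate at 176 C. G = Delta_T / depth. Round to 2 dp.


G = (1426-176)/0.62 = 2016.13 C/mm


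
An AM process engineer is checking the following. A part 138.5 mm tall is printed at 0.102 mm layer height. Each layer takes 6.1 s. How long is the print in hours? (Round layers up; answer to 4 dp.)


Layers = ceil(138.5/0.102) = 1358
t = 1358 * 6.1 / 3600 = 2.3011 hrs


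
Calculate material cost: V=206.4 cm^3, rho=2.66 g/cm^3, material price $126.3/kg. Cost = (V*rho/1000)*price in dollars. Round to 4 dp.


Mass = 206.4*2.66/1000 = 0.549024 kg
Cost = 0.549024 * 126.3 = 69.3417 $


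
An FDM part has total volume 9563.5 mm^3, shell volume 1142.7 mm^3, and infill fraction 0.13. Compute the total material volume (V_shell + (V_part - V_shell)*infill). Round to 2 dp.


V_infill = (9563.5 - 1142.7) * 0.13 = 1094.7
V_total = 1142.7 + 1094.7 = 2237.4 mm^3


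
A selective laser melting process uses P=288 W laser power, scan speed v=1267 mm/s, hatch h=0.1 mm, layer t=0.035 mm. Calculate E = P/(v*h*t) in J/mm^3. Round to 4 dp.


E = 288 / (1267*0.1*0.035) = 64.9453 J/mm^3


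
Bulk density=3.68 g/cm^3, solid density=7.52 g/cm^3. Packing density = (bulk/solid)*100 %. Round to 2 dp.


Packing = (3.68/7.52)*100 = 48.94 %


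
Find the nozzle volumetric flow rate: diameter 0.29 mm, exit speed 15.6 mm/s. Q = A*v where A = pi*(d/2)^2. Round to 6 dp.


A = pi*(0.29/2)^2 = 0.06605199 mm^2
Q = 0.06605199 * 15.6 = 1.030411 mm^3/s


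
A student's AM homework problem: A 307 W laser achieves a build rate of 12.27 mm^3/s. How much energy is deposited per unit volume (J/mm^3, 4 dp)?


SE = 307 / 12.27 = 25.0204 J/mm^3


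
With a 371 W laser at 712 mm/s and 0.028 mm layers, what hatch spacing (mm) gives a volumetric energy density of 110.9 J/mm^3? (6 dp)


h = 371 / (110.9*712*0.028) = 0.167805 mm


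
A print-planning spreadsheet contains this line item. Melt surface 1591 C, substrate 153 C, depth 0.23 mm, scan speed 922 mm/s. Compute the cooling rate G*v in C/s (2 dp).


G = (1591-153)/0.23 = 6252.17391304 C/mm
CR = 6252.17391304 * 922 = 5764504.35 C/s


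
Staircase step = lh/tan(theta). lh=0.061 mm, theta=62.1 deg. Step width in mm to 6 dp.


step = 0.061 / tan(62.1) = 0.032298 mm


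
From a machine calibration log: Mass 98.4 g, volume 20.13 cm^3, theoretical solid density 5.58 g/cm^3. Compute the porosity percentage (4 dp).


rho_part = 98.4 / 20.13 = 4.88822653 g/cm^3
Porosity = (1 - 4.88822653/5.58)*100 = 12.3974 %


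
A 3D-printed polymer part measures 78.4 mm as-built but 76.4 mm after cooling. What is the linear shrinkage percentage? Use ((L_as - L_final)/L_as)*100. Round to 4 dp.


Shrinkage = ((78.4-76.4)/78.4)*100 = 2.551 %


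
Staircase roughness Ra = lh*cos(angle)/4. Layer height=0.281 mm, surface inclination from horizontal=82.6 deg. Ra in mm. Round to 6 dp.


Ra = 0.281 * cos(82.6) / 4 = 0.009048 mm


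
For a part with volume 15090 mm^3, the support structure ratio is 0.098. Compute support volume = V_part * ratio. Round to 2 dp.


V_support = 15090 * 0.098 = 1478.82 mm^3


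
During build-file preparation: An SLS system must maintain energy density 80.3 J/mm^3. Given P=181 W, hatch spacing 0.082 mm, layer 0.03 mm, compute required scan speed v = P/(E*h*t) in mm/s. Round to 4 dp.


v = 181 / (80.3*0.082*0.03) = 916.2794 mm/s


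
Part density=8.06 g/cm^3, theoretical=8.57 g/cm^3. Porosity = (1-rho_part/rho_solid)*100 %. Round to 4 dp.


Porosity = (1-8.06/8.57)*100 = 5.951 %


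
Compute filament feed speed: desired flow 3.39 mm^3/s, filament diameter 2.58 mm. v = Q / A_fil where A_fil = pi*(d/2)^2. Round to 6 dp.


A = pi*(2.58/2)^2 = 5.227924
v = 3.39 / 5.227924 = 0.648441 mm/s


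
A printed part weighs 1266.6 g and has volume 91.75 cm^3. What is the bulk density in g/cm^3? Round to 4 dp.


rho = 1266.6 / 91.75 = 13.8049 g/cm^3


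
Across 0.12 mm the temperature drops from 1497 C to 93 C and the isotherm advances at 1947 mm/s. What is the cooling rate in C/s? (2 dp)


G = (1497-93)/0.12 = 11700.0 C/mm
CR = 11700.0 * 1947 = 22779900.0 C/s


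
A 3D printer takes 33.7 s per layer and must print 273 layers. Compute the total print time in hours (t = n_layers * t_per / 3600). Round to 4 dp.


t = 273 * 33.7 / 3600 = 2.5556 hrs


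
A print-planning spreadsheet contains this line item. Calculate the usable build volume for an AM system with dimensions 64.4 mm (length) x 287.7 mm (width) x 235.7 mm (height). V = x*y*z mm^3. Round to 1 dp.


V = 64.4 * 287.7 * 235.7 = 4367021.3 mm^3


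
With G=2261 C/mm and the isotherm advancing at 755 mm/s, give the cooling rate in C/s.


CR = 2261 * 755 = 1707055 C/s


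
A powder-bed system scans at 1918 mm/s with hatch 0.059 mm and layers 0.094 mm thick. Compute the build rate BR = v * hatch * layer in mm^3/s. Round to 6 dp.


Rate = 1918 * 0.059 * 0.094 = 10.637228 mm^3/s


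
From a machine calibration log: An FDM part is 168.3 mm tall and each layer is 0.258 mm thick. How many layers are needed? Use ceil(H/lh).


Layers = ceil(168.3/0.258) = 653


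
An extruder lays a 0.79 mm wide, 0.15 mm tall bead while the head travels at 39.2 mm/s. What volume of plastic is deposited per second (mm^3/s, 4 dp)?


Rate = 0.79 * 0.15 * 39.2 = 4.6452 mm^3/s


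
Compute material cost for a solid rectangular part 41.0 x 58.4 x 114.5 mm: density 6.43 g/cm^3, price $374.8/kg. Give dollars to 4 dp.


V = 41.0 * 58.4 * 114.5 = 274158.8 mm^3 = 274.1588 cm^3
Mass = 274.1588 * 6.43 / 1000 = 1.76284108 kg
Cost = 1.76284108 * 374.8 = 660.7128 $


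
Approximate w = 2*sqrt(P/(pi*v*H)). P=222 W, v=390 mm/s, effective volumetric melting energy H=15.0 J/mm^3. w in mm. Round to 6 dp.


w = 2*sqrt(222/(pi*390*15.0)) = 0.219813 mm


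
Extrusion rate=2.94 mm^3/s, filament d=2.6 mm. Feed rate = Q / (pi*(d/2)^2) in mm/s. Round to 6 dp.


A = pi*(2.6/2)^2 = 5.309292
v = 2.94 / 5.309292 = 0.553746 mm/s


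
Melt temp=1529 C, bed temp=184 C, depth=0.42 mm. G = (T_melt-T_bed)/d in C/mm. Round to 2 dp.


G = (1529-184)/0.42 = 3202.38 C/mm


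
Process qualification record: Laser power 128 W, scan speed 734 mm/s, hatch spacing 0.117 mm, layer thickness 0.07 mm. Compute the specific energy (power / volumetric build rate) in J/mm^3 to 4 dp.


Build rate = 734 * 0.117 * 0.07 = 6.01146 mm^3/s
SE = 128 / 6.01146 = 21.2927 J/mm^3


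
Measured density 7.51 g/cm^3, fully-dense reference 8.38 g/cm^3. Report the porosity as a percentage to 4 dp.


Porosity = (1-7.51/8.38)*100 = 10.3819 %


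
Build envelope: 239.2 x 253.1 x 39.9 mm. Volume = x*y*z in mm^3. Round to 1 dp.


V = 239.2 * 253.1 * 39.9 = 2415606.6 mm^3


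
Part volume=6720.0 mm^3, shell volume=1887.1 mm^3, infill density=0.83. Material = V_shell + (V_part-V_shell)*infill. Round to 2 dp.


V_infill = (6720.0 - 1887.1) * 0.83 = 4011.31
V_total = 1887.1 + 4011.31 = 5898.41 mm^3


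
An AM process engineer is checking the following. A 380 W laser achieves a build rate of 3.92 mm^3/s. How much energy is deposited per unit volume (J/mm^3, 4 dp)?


SE = 380 / 3.92 = 96.9388 J/mm^3


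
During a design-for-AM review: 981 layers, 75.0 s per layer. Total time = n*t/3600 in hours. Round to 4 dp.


t = 981 * 75.0 / 3600 = 20.4375 hrs


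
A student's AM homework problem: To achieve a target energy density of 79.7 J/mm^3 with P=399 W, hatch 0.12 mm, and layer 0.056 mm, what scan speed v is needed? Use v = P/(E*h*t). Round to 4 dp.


v = 399 / (79.7*0.12*0.056) = 744.9812 mm/s


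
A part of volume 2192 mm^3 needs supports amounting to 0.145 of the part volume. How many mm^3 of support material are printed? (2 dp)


V_support = 2192 * 0.145 = 317.84 mm^3


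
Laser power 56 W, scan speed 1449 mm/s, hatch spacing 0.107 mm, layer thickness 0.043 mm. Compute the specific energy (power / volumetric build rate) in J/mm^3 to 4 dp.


Build rate = 1449 * 0.107 * 0.043 = 6.666849 mm^3/s
SE = 56 / 6.666849 = 8.3998 J/mm^3


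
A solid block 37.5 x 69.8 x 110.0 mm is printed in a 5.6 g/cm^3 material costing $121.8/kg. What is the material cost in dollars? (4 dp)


V = 37.5 * 69.8 * 110.0 = 287925.0 mm^3 = 287.925 cm^3
Mass = 287.925 * 5.6 / 1000 = 1.61238 kg
Cost = 1.61238 * 121.8 = 196.3879 $


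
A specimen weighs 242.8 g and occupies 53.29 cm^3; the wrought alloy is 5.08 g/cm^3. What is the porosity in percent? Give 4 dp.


rho_part = 242.8 / 53.29 = 4.55620191 g/cm^3
Porosity = (1 - 4.55620191/5.08)*100 = 10.311 %


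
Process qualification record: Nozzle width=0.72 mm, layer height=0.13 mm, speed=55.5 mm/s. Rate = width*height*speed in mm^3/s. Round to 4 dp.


Rate = 0.72 * 0.13 * 55.5 = 5.1948 mm^3/s


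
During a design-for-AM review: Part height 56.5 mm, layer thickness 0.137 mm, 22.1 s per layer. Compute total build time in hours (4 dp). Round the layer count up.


Layers = ceil(56.5/0.137) = 413
t = 413 * 22.1 / 3600 = 2.5354 hrs


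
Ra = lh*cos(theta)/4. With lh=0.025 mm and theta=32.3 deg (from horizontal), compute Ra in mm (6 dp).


Ra = 0.025 * cos(32.3) / 4 = 0.005283 mm


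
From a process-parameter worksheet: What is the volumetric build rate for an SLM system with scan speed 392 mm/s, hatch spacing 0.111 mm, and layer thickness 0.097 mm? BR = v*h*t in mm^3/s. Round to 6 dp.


Rate = 392 * 0.111 * 0.097 = 4.220664 mm^3/s


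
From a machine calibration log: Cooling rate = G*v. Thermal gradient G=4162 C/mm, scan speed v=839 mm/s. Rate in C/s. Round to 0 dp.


CR = 4162 * 839 = 3491918 C/s


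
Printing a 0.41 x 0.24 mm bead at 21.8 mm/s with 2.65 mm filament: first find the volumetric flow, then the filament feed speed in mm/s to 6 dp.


Q = 0.41 * 0.24 * 21.8 = 2.14512 mm^3/s
A_fil = pi*(2.65/2)^2 = 5.5154586 mm^2
v_feed = 2.14512 / 5.5154586 = 0.388929 mm/s


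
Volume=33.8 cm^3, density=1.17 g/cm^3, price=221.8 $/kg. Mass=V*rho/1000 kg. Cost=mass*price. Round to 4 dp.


Mass = 33.8*1.17/1000 = 0.039546 kg
Cost = 0.039546 * 221.8 = 8.7713 $


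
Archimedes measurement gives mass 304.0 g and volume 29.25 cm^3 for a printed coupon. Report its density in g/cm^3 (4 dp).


rho = 304.0 / 29.25 = 10.3932 g/cm^3


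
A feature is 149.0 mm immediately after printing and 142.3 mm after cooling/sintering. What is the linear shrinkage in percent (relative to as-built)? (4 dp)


Shrinkage = ((149.0-142.3)/149.0)*100 = 4.4966 %


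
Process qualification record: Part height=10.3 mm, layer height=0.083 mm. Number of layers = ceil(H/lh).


Layers = ceil(10.3/0.083) = 125


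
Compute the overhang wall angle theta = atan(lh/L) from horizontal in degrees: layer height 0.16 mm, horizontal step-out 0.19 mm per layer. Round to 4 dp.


angle = atan(0.16/0.19) = 40.1009 degrees


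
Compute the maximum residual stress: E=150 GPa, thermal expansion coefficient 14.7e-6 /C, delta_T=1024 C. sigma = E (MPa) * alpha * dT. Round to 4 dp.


sigma = 150*1000 * 14.7e-6 * 1024 = 2257.92 MPa


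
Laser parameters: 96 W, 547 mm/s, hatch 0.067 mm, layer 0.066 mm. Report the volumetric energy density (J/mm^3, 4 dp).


E = 96 / (547*0.067*0.066) = 39.6885 J/mm^3


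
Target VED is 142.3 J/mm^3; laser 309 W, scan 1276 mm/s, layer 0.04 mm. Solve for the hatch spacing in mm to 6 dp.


h = 309 / (142.3*1276*0.04) = 0.042544 mm


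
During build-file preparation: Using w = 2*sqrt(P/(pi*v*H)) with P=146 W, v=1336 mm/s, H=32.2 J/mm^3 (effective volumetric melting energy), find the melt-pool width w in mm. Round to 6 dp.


w = 2*sqrt(146/(pi*1336*32.2)) = 0.065736 mm


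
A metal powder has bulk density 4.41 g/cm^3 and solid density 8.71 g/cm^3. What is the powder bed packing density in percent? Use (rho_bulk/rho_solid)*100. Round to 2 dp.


Packing = (4.41/8.71)*100 = 50.63 %


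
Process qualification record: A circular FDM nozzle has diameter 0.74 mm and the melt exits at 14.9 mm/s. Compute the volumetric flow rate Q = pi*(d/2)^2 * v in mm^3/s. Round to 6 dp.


A = pi*(0.74/2)^2 = 0.43008403 mm^2
Q = 0.43008403 * 14.9 = 6.408252 mm^3/s


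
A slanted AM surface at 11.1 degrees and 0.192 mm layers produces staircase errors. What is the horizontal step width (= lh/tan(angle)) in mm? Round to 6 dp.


step = 0.192 / tan(11.1) = 0.978632 mm


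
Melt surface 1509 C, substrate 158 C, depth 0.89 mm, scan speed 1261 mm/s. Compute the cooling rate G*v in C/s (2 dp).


G = (1509-158)/0.89 = 1517.97752809 C/mm
CR = 1517.97752809 * 1261 = 1914169.66 C/s


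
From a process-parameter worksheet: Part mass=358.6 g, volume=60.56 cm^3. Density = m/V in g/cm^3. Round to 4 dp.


rho = 358.6 / 60.56 = 5.9214 g/cm^3


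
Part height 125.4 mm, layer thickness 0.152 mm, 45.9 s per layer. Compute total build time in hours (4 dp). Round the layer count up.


Layers = ceil(125.4/0.152) = 825
t = 825 * 45.9 / 3600 = 10.5188 hrs


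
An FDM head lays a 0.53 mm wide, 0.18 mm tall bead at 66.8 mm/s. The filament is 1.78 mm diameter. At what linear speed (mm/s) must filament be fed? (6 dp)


Q = 0.53 * 0.18 * 66.8 = 6.37272 mm^3/s
A_fil = pi*(1.78/2)^2 = 2.48845554 mm^2
v_feed = 6.37272 / 2.48845554 = 2.560914 mm/s


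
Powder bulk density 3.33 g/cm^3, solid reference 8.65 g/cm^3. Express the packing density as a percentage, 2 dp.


Packing = (3.33/8.65)*100 = 38.5 %


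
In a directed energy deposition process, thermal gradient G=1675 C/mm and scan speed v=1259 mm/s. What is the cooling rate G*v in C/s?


CR = 1675 * 1259 = 2108825 C/s


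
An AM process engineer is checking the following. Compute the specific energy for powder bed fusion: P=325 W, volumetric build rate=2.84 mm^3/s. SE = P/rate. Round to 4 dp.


SE = 325 / 2.84 = 114.4366 J/mm^3


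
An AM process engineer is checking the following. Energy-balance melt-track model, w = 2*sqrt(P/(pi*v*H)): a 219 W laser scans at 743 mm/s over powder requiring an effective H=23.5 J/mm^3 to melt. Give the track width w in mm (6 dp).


w = 2*sqrt(219/(pi*743*23.5)) = 0.126371 mm


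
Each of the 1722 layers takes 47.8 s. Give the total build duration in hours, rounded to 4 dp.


t = 1722 * 47.8 / 3600 = 22.8643 hrs


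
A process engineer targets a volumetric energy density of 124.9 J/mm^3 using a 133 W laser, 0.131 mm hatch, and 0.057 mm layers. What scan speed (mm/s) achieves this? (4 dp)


v = 133 / (124.9*0.131*0.057) = 142.6077 mm/s


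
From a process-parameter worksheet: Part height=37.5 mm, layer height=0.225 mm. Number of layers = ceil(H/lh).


Layers = ceil(37.5/0.225) = 167


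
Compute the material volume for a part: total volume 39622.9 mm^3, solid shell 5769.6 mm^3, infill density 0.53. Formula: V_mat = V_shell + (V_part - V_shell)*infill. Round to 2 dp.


V_infill = (39622.9 - 5769.6) * 0.53 = 17942.25
V_total = 5769.6 + 17942.25 = 23711.85 mm^3


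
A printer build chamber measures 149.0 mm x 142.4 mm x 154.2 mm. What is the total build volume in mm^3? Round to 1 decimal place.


V = 149.0 * 142.4 * 154.2 = 3271753.9 mm^3


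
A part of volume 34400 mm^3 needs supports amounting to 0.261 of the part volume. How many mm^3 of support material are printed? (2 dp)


V_support = 34400 * 0.261 = 8978.4 mm^3


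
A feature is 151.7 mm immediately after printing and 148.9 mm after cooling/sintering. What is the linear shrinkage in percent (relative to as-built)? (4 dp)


Shrinkage = ((151.7-148.9)/151.7)*100 = 1.8457 %


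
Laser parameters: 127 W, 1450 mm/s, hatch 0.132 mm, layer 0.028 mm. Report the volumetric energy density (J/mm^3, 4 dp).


E = 127 / (1450*0.132*0.028) = 23.6976 J/mm^3


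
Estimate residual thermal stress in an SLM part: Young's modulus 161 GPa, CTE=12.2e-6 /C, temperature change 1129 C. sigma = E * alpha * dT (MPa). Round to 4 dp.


sigma = 161*1000 * 12.2e-6 * 1129 = 2217.5818 MPa


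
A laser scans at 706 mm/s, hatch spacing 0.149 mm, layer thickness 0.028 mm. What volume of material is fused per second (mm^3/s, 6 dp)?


Rate = 706 * 0.149 * 0.028 = 2.945432 mm^3/s


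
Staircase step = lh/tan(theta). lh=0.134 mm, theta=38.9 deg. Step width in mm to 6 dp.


step = 0.134 / tan(38.9) = 0.166068 mm


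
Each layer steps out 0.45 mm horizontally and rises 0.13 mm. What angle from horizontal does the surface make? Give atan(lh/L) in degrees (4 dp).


angle = atan(0.13/0.45) = 16.1134 degrees


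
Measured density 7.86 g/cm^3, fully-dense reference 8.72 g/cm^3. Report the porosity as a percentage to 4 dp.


Porosity = (1-7.86/8.72)*100 = 9.8624 %


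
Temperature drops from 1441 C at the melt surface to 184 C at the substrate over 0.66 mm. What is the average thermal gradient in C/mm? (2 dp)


G = (1441-184)/0.66 = 1904.55 C/mm


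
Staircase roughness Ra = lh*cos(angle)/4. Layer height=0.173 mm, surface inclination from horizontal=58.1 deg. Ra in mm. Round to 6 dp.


Ra = 0.173 * cos(58.1) / 4 = 0.022855 mm


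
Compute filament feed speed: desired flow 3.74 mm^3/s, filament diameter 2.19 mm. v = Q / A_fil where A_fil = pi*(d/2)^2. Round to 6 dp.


A = pi*(2.19/2)^2 = 3.766848
v = 3.74 / 3.766848 = 0.992873 mm/s


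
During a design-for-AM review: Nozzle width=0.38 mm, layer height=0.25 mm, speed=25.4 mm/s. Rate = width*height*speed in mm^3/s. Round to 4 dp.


Rate = 0.38 * 0.25 * 25.4 = 2.413 mm^3/s


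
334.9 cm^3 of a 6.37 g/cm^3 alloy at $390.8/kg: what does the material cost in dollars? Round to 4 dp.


Mass = 334.9*6.37/1000 = 2.133313 kg
Cost = 2.133313 * 390.8 = 833.6987 $


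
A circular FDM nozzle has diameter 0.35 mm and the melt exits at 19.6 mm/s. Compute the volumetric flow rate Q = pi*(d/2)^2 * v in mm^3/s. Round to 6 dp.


A = pi*(0.35/2)^2 = 0.09621128 mm^2
Q = 0.09621128 * 19.6 = 1.885741 mm^3/s


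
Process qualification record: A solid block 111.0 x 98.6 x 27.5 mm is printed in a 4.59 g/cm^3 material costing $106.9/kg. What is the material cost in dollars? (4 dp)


V = 111.0 * 98.6 * 27.5 = 300976.5 mm^3 = 300.9765 cm^3
Mass = 300.9765 * 4.59 / 1000 = 1.38148214 kg
Cost = 1.38148214 * 106.9 = 147.6804 $


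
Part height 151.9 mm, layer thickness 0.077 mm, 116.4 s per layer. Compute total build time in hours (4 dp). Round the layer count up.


Layers = ceil(151.9/0.077) = 1973
t = 1973 * 116.4 / 3600 = 63.7937 hrs


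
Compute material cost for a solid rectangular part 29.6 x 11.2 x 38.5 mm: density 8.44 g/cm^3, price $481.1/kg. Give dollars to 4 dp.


V = 29.6 * 11.2 * 38.5 = 12763.52 mm^3 = 12.76352 cm^3
Mass = 12.76352 * 8.44 / 1000 = 0.10772411 kg
Cost = 0.10772411 * 481.1 = 51.8261 $


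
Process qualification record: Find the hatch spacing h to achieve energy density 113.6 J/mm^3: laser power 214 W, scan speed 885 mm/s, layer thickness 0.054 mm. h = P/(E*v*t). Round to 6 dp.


h = 214 / (113.6*885*0.054) = 0.039418 mm


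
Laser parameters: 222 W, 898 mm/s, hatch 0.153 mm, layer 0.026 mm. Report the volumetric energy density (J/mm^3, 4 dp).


E = 222 / (898*0.153*0.026) = 62.1458 J/mm^3


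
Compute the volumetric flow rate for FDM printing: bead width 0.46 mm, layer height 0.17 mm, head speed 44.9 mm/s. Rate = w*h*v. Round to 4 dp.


Rate = 0.46 * 0.17 * 44.9 = 3.5112 mm^3/s


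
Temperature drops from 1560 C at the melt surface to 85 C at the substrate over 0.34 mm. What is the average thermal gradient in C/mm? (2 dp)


G = (1560-85)/0.34 = 4338.24 C/mm


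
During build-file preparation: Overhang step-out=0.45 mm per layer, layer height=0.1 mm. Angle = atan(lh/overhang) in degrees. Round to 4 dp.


angle = atan(0.1/0.45) = 12.5288 degrees


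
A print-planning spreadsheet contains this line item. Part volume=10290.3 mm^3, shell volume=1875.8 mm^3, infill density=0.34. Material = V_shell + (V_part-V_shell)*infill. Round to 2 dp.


V_infill = (10290.3 - 1875.8) * 0.34 = 2860.93
V_total = 1875.8 + 2860.93 = 4736.73 mm^3


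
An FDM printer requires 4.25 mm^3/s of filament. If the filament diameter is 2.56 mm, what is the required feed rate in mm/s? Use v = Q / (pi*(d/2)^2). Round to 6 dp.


A = pi*(2.56/2)^2 = 5.147185
v = 4.25 / 5.147185 = 0.825694 mm/s


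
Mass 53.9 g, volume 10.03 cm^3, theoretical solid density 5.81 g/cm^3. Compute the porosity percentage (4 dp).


rho_part = 53.9 / 10.03 = 5.37387836 g/cm^3
Porosity = (1 - 5.37387836/5.81)*100 = 7.5064 %


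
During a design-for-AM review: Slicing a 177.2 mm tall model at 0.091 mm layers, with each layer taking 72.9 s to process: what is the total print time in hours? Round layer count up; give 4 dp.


Layers = ceil(177.2/0.091) = 1948
t = 1948 * 72.9 / 3600 = 39.447 hrs


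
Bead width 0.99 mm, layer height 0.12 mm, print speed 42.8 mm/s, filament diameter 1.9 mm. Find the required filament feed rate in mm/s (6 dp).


Q = 0.99 * 0.12 * 42.8 = 5.08464 mm^3/s
A_fil = pi*(1.9/2)^2 = 2.83528737 mm^2
v_feed = 5.08464 / 2.83528737 = 1.793342 mm/s


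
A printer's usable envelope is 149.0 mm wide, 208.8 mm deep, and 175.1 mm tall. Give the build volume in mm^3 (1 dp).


V = 149.0 * 208.8 * 175.1 = 5447571.1 mm^3


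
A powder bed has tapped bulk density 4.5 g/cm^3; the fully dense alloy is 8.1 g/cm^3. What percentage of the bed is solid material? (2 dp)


Packing = (4.5/8.1)*100 = 55.56 %


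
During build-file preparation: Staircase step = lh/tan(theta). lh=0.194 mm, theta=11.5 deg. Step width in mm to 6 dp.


step = 0.194 / tan(11.5) = 0.95354 mm


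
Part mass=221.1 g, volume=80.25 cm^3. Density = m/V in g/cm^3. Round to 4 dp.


rho = 221.1 / 80.25 = 2.7551 g/cm^3


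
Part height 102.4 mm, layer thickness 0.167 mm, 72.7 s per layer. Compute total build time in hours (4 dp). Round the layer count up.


Layers = ceil(102.4/0.167) = 614
t = 614 * 72.7 / 3600 = 12.3994 hrs


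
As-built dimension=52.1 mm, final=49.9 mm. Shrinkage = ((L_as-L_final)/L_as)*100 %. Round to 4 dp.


Shrinkage = ((52.1-49.9)/52.1)*100 = 4.2226 %


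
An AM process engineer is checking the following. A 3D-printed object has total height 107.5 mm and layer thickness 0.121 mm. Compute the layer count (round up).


Layers = ceil(107.5/0.121) = 889


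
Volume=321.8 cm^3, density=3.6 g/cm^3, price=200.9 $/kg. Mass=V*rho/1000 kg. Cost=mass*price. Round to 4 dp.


Mass = 321.8*3.6/1000 = 1.15848 kg
Cost = 1.15848 * 200.9 = 232.7386 $


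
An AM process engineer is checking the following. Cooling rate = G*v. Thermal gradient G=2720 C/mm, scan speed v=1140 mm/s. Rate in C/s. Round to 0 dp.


CR = 2720 * 1140 = 3100800 C/s


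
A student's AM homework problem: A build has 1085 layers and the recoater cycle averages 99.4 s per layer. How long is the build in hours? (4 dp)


t = 1085 * 99.4 / 3600 = 29.9581 hrs


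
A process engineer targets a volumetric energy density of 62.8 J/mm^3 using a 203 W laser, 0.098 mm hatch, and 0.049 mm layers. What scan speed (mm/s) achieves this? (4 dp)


v = 203 / (62.8*0.098*0.049) = 673.1537 mm/s


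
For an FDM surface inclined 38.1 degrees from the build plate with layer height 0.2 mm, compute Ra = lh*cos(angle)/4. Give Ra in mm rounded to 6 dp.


Ra = 0.2 * cos(38.1) / 4 = 0.039347 mm


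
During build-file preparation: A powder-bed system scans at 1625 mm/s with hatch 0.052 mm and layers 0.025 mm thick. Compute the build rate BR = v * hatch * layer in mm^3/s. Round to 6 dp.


Rate = 1625 * 0.052 * 0.025 = 2.1125 mm^3/s


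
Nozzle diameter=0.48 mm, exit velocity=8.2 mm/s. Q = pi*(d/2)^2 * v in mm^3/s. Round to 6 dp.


A = pi*(0.48/2)^2 = 0.18095574 mm^2
Q = 0.18095574 * 8.2 = 1.483837 mm^3/s


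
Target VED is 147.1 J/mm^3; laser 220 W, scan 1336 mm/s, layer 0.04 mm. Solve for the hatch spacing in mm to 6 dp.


h = 220 / (147.1*1336*0.04) = 0.027986 mm


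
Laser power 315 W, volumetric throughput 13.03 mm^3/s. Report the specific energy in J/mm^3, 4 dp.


SE = 315 / 13.03 = 24.175 J/mm^3


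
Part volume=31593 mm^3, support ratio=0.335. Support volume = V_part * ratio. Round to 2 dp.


V_support = 31593 * 0.335 = 10583.66 mm^3


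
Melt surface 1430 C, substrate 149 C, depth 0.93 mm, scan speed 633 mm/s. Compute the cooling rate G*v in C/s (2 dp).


G = (1430-149)/0.93 = 1377.41935484 C/mm
CR = 1377.41935484 * 633 = 871906.45 C/s


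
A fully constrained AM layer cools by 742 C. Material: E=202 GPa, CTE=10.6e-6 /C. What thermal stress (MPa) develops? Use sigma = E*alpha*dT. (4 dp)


sigma = 202*1000 * 10.6e-6 * 742 = 1588.7704 MPa


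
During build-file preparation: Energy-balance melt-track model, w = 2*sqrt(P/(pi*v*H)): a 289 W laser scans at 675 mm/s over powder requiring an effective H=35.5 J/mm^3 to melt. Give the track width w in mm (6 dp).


w = 2*sqrt(289/(pi*675*35.5)) = 0.123919 mm


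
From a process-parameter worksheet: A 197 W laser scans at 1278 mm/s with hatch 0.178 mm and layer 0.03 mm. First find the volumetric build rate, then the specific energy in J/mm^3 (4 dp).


Build rate = 1278 * 0.178 * 0.03 = 6.82452 mm^3/s
SE = 197 / 6.82452 = 28.8665 J/mm^3


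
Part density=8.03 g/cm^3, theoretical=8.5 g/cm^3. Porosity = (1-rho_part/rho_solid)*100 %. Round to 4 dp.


Porosity = (1-8.03/8.5)*100 = 5.5294 %


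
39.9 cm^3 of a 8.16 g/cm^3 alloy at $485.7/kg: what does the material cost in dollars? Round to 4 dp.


Mass = 39.9*8.16/1000 = 0.325584 kg
Cost = 0.325584 * 485.7 = 158.1361 $


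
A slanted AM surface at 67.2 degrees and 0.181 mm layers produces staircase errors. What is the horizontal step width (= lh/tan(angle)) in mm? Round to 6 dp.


step = 0.181 / tan(67.2) = 0.076085 mm


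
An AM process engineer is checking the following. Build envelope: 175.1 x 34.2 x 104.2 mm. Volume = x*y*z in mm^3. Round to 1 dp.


V = 175.1 * 34.2 * 104.2 = 623993.4 mm^3


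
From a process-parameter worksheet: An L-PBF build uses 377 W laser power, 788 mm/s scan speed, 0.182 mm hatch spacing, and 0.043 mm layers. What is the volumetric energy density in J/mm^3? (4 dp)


E = 377 / (788*0.182*0.043) = 61.1329 J/mm^3


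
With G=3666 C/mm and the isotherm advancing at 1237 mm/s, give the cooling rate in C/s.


CR = 3666 * 1237 = 4534842 C/s


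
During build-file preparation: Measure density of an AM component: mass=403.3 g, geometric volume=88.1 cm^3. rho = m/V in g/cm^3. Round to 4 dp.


rho = 403.3 / 88.1 = 4.5778 g/cm^3


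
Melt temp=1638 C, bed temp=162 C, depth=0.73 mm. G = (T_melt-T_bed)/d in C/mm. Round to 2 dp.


G = (1638-162)/0.73 = 2021.92 C/mm


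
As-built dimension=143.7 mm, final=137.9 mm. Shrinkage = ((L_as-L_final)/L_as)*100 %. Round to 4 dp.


Shrinkage = ((143.7-137.9)/143.7)*100 = 4.0362 %


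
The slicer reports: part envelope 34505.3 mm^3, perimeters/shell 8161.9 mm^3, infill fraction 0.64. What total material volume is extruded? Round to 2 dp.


V_infill = (34505.3 - 8161.9) * 0.64 = 16859.78
V_total = 8161.9 + 16859.78 = 25021.68 mm^3


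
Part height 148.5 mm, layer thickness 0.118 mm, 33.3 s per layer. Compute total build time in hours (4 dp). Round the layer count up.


Layers = ceil(148.5/0.118) = 1259
t = 1259 * 33.3 / 3600 = 11.6458 hrs


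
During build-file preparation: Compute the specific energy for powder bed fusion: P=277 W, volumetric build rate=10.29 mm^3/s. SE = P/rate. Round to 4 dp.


SE = 277 / 10.29 = 26.9193 J/mm^3


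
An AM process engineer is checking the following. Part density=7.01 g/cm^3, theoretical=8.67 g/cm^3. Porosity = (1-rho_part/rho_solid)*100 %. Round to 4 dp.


Porosity = (1-7.01/8.67)*100 = 19.1465 %


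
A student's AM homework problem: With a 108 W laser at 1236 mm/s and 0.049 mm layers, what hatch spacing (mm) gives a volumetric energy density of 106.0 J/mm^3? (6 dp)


h = 108 / (106.0*1236*0.049) = 0.016823 mm


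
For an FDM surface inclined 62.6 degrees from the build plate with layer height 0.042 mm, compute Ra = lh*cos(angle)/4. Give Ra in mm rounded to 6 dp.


Ra = 0.042 * cos(62.6) / 4 = 0.004832 mm


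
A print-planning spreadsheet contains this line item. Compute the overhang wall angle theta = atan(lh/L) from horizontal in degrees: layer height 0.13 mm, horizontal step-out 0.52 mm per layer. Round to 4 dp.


angle = atan(0.13/0.52) = 14.0362 degrees


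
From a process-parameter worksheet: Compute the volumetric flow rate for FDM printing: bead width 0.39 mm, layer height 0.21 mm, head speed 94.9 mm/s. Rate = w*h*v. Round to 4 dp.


Rate = 0.39 * 0.21 * 94.9 = 7.7723 mm^3/s


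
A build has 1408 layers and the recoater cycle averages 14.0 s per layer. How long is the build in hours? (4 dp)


t = 1408 * 14.0 / 3600 = 5.4756 hrs


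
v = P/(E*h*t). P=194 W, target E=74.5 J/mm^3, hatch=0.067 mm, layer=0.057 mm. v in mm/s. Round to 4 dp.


v = 194 / (74.5*0.067*0.057) = 681.8609 mm/s


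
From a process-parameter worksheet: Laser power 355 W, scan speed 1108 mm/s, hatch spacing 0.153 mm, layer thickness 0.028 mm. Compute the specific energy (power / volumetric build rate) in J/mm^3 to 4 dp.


Build rate = 1108 * 0.153 * 0.028 = 4.746672 mm^3/s
SE = 355 / 4.746672 = 74.7892 J/mm^3


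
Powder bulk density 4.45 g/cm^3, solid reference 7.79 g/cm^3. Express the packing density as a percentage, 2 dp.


Packing = (4.45/7.79)*100 = 57.12 %


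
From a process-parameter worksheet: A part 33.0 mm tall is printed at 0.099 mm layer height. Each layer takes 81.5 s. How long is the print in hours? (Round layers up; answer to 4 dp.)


Layers = ceil(33.0/0.099) = 334
t = 334 * 81.5 / 3600 = 7.5614 hrs


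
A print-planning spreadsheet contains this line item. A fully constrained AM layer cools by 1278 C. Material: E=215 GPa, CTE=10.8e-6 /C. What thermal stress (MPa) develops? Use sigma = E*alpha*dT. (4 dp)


sigma = 215*1000 * 10.8e-6 * 1278 = 2967.516 MPa


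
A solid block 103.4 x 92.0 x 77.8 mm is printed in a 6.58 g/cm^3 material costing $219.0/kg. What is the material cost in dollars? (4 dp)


V = 103.4 * 92.0 * 77.8 = 740095.84 mm^3 = 740.09584 cm^3
Mass = 740.09584 * 6.58 / 1000 = 4.86983063 kg
Cost = 4.86983063 * 219.0 = 1066.4929 $


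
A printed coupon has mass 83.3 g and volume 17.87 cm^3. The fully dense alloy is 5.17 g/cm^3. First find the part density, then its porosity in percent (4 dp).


rho_part = 83.3 / 17.87 = 4.66144376 g/cm^3
Porosity = (1 - 4.66144376/5.17)*100 = 9.8367 %


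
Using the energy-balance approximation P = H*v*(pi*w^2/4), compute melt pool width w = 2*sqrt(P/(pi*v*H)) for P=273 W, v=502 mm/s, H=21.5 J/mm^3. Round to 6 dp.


w = 2*sqrt(273/(pi*502*21.5)) = 0.179459 mm


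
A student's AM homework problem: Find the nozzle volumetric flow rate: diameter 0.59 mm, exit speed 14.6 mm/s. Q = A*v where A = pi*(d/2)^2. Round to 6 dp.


A = pi*(0.59/2)^2 = 0.2733971 mm^2
Q = 0.2733971 * 14.6 = 3.991598 mm^3/s


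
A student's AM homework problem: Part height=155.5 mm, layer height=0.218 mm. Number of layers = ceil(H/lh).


Layers = ceil(155.5/0.218) = 714


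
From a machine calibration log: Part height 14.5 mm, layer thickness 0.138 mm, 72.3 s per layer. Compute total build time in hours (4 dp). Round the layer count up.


Layers = ceil(14.5/0.138) = 106
t = 106 * 72.3 / 3600 = 2.1288 hrs


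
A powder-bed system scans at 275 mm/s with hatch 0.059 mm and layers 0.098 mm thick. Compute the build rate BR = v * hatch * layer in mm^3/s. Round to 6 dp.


Rate = 275 * 0.059 * 0.098 = 1.59005 mm^3/s


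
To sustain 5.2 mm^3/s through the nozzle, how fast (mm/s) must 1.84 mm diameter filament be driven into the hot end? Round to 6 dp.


A = pi*(1.84/2)^2 = 2.659044
v = 5.2 / 2.659044 = 1.95559 mm/s


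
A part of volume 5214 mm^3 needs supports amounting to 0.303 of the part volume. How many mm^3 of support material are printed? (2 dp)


V_support = 5214 * 0.303 = 1579.84 mm^3


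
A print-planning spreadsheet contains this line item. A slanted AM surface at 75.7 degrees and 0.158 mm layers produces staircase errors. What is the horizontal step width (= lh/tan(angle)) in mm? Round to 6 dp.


step = 0.158 / tan(75.7) = 0.040274 mm


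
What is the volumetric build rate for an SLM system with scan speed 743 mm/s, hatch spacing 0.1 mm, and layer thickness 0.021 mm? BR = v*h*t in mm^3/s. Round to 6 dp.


Rate = 743 * 0.1 * 0.021 = 1.5603 mm^3/s


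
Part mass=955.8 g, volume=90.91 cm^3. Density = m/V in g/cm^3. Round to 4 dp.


rho = 955.8 / 90.91 = 10.5137 g/cm^3


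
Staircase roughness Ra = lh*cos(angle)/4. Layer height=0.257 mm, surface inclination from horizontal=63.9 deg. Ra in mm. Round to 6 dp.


Ra = 0.257 * cos(63.9) / 4 = 0.028266 mm


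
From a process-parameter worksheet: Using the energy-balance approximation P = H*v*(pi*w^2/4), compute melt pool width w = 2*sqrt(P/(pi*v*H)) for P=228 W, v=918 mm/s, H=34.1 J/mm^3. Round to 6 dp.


w = 2*sqrt(228/(pi*918*34.1)) = 0.096299 mm


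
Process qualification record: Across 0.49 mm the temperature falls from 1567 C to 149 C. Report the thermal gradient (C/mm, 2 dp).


G = (1567-149)/0.49 = 2893.88 C/mm


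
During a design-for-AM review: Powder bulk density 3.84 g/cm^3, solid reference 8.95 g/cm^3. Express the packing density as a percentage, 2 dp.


Packing = (3.84/8.95)*100 = 42.91 %


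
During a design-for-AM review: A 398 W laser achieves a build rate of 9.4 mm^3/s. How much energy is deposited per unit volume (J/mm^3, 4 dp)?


SE = 398 / 9.4 = 42.3404 J/mm^3


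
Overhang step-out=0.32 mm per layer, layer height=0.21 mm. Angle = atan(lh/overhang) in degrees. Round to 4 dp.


angle = atan(0.21/0.32) = 33.2749 degrees


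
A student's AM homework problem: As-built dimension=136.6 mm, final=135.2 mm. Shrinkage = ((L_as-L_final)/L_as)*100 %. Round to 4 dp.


Shrinkage = ((136.6-135.2)/136.6)*100 = 1.0249 %


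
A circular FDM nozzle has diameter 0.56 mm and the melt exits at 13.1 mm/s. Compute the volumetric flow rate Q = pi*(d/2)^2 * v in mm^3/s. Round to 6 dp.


A = pi*(0.56/2)^2 = 0.24630086 mm^2
Q = 0.24630086 * 13.1 = 3.226541 mm^3/s


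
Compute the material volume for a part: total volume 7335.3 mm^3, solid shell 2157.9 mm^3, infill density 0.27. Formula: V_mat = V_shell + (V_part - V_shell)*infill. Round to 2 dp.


V_infill = (7335.3 - 2157.9) * 0.27 = 1397.9
V_total = 2157.9 + 1397.9 = 3555.8 mm^3


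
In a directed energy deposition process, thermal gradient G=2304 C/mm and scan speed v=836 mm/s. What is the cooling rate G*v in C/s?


CR = 2304 * 836 = 1926144 C/s


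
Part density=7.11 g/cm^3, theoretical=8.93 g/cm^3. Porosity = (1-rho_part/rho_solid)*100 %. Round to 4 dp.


Porosity = (1-7.11/8.93)*100 = 20.3807 %
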